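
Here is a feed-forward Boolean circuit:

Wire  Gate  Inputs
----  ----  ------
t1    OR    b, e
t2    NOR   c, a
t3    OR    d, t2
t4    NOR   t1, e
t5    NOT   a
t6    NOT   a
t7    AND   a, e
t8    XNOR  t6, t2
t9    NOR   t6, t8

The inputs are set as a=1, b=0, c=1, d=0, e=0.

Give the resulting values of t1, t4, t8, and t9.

t1 = 0  t4 = 1  t8 = 1  t9 = 0

t1 = b OR e = 0 OR 0 = 0
t2 = c NOR a = 1 NOR 1 = 0
t4 = t1 NOR e = 0 NOR 0 = 1
t6 = NOT a = NOT 1 = 0
t8 = t6 XNOR t2 = 0 XNOR 0 = 1
t9 = t6 NOR t8 = 0 NOR 1 = 0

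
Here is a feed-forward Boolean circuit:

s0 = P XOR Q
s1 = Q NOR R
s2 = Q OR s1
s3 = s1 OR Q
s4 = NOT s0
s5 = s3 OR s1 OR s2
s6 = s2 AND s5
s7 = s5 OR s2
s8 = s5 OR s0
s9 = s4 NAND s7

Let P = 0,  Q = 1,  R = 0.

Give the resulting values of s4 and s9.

s4 = 0, s9 = 1

s0 = P XOR Q = 0 XOR 1 = 1
s1 = Q NOR R = 1 NOR 0 = 0
s2 = Q OR s1 = 1 OR 0 = 1
s3 = s1 OR Q = 0 OR 1 = 1
s4 = NOT s0 = NOT 1 = 0
s5 = s3 OR s1 OR s2 = 1 OR 0 OR 1 = 1
s7 = s5 OR s2 = 1 OR 1 = 1
s9 = s4 NAND s7 = 0 NAND 1 = 1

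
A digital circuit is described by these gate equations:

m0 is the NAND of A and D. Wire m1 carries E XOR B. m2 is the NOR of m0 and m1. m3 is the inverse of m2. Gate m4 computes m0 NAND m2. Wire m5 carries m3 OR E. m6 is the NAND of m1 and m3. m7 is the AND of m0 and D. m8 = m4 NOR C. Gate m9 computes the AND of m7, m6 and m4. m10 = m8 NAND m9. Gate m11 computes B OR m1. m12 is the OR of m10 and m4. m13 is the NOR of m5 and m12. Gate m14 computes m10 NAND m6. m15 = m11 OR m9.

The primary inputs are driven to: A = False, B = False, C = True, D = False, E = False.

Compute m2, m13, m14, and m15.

m2 = False  m13 = False  m14 = False  m15 = False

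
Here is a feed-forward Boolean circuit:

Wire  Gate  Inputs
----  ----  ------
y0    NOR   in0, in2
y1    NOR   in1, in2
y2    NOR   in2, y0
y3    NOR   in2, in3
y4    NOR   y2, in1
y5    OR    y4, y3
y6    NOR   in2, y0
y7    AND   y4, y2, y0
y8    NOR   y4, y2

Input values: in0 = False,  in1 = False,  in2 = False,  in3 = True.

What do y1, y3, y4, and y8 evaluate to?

y0 = in0 NOR in2 = False NOR False = True
y1 = in1 NOR in2 = False NOR False = True
y2 = in2 NOR y0 = False NOR True = False
y3 = in2 NOR in3 = False NOR True = False
y4 = y2 NOR in1 = False NOR False = True
y8 = y4 NOR y2 = True NOR False = False

y1 = True, y3 = False, y4 = True, y8 = False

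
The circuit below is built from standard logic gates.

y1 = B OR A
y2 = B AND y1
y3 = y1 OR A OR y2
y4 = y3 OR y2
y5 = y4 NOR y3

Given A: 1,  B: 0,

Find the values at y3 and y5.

y1 = B OR A = 0 OR 1 = 1
y2 = B AND y1 = 0 AND 1 = 0
y3 = y1 OR A OR y2 = 1 OR 1 OR 0 = 1
y4 = y3 OR y2 = 1 OR 0 = 1
y5 = y4 NOR y3 = 1 NOR 1 = 0

y3 = 1; y5 = 0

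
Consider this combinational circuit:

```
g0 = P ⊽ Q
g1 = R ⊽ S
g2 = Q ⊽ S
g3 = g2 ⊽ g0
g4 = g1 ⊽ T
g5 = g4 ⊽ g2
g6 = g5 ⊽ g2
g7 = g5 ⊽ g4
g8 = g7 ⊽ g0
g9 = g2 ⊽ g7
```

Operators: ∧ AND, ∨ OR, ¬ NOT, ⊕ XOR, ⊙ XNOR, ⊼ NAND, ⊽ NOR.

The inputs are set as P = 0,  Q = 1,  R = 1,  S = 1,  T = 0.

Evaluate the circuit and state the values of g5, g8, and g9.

g0 = P NOR Q = 0 NOR 1 = 0
g1 = R NOR S = 1 NOR 1 = 0
g2 = Q NOR S = 1 NOR 1 = 0
g4 = g1 NOR T = 0 NOR 0 = 1
g5 = g4 NOR g2 = 1 NOR 0 = 0
g7 = g5 NOR g4 = 0 NOR 1 = 0
g8 = g7 NOR g0 = 0 NOR 0 = 1
g9 = g2 NOR g7 = 0 NOR 0 = 1

g5 = 0, g8 = 1, g9 = 1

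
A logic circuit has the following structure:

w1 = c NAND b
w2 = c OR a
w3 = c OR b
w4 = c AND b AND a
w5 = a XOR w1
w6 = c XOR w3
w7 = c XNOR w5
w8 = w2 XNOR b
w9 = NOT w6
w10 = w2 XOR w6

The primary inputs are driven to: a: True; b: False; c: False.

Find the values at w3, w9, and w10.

w3 = False; w9 = True; w10 = True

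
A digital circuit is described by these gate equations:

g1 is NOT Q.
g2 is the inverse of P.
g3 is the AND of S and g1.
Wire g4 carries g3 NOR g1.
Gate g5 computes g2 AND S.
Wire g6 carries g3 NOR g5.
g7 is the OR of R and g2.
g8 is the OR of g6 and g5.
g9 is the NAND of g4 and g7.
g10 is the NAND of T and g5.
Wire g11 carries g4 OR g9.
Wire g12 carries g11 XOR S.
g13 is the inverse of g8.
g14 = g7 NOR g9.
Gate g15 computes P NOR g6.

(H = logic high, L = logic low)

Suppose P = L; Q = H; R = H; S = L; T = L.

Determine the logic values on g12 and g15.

g12 = H, g15 = L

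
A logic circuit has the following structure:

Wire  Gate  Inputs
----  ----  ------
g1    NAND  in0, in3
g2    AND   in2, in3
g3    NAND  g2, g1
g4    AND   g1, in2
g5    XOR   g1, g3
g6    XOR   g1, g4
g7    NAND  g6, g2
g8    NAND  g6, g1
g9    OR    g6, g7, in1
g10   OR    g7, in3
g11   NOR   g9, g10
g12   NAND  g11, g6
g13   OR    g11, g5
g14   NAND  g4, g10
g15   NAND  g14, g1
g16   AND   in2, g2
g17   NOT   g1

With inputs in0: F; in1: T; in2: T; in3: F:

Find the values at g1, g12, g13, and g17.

g1 = in0 NAND in3 = F NAND F = T
g2 = in2 AND in3 = T AND F = F
g3 = g2 NAND g1 = F NAND T = T
g4 = g1 AND in2 = T AND T = T
g5 = g1 XOR g3 = T XOR T = F
g6 = g1 XOR g4 = T XOR T = F
g7 = g6 NAND g2 = F NAND F = T
g9 = g6 OR g7 OR in1 = F OR T OR T = T
g10 = g7 OR in3 = T OR F = T
g11 = g9 NOR g10 = T NOR T = F
g12 = g11 NAND g6 = F NAND F = T
g13 = g11 OR g5 = F OR F = F
g17 = NOT g1 = NOT T = F

g1 = T  g12 = T  g13 = F  g17 = F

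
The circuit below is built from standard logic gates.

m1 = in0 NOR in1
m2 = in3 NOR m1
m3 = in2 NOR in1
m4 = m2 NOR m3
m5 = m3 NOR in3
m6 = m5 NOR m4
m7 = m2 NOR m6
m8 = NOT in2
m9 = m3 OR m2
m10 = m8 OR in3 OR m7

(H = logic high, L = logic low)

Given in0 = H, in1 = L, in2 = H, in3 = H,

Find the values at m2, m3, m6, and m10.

m1 = in0 NOR in1 = H NOR L = L
m2 = in3 NOR m1 = H NOR L = L
m3 = in2 NOR in1 = H NOR L = L
m4 = m2 NOR m3 = L NOR L = H
m5 = m3 NOR in3 = L NOR H = L
m6 = m5 NOR m4 = L NOR H = L
m7 = m2 NOR m6 = L NOR L = H
m8 = NOT in2 = NOT H = L
m10 = m8 OR in3 OR m7 = L OR H OR H = H

m2 = L, m3 = L, m6 = L, m10 = H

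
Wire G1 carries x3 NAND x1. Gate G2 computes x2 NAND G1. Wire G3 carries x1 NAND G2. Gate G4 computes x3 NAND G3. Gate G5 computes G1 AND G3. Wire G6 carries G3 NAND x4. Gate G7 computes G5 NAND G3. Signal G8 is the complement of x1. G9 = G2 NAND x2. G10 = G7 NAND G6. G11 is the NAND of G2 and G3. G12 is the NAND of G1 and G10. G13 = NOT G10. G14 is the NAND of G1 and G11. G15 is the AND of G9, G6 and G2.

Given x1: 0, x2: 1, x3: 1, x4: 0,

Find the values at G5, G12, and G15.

G5 = 1; G12 = 0; G15 = 0

G1 = x3 NAND x1 = 1 NAND 0 = 1
G2 = x2 NAND G1 = 1 NAND 1 = 0
G3 = x1 NAND G2 = 0 NAND 0 = 1
G5 = G1 AND G3 = 1 AND 1 = 1
G6 = G3 NAND x4 = 1 NAND 0 = 1
G7 = G5 NAND G3 = 1 NAND 1 = 0
G9 = G2 NAND x2 = 0 NAND 1 = 1
G10 = G7 NAND G6 = 0 NAND 1 = 1
G12 = G1 NAND G10 = 1 NAND 1 = 0
G15 = G9 AND G6 AND G2 = 1 AND 1 AND 0 = 0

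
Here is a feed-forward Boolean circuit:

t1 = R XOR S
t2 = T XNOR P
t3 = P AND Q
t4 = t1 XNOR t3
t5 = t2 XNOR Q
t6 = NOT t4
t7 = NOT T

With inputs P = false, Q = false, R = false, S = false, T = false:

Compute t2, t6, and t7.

t2 = true  t6 = false  t7 = true

t1 = R XOR S = false XOR false = false
t2 = T XNOR P = false XNOR false = true
t3 = P AND Q = false AND false = false
t4 = t1 XNOR t3 = false XNOR false = true
t6 = NOT t4 = NOT true = false
t7 = NOT T = NOT false = true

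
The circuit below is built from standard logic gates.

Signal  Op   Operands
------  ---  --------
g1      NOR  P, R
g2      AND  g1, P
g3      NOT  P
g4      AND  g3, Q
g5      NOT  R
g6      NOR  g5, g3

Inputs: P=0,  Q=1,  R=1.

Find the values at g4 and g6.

g4 = 1  g6 = 0

g3 = NOT P = NOT 0 = 1
g4 = g3 AND Q = 1 AND 1 = 1
g5 = NOT R = NOT 1 = 0
g6 = g5 NOR g3 = 0 NOR 1 = 0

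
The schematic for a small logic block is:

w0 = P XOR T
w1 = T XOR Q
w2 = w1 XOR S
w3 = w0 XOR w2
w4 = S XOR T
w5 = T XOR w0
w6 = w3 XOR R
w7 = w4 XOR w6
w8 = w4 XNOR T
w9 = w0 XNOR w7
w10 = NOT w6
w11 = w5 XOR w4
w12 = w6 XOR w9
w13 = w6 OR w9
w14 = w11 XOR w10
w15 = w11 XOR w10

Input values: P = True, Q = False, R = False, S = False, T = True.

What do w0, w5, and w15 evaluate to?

w0 = P XOR T = True XOR True = False
w1 = T XOR Q = True XOR False = True
w2 = w1 XOR S = True XOR False = True
w3 = w0 XOR w2 = False XOR True = True
w4 = S XOR T = False XOR True = True
w5 = T XOR w0 = True XOR False = True
w6 = w3 XOR R = True XOR False = True
w10 = NOT w6 = NOT True = False
w11 = w5 XOR w4 = True XOR True = False
w15 = w11 XOR w10 = False XOR False = False

w0 = False, w5 = True, w15 = False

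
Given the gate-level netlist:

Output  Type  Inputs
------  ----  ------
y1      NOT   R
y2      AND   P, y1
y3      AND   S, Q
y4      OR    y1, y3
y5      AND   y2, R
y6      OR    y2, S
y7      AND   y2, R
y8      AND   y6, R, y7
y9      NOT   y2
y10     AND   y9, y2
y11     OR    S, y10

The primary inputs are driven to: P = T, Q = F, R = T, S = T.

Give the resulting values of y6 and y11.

y1 = NOT R = NOT T = F
y2 = P AND y1 = T AND F = F
y6 = y2 OR S = F OR T = T
y9 = NOT y2 = NOT F = T
y10 = y9 AND y2 = T AND F = F
y11 = S OR y10 = T OR F = T

y6 = T; y11 = T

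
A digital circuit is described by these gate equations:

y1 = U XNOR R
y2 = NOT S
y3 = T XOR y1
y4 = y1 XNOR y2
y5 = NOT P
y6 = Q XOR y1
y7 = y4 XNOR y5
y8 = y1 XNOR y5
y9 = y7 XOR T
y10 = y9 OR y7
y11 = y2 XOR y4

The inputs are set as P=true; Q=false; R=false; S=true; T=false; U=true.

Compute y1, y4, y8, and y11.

y1 = false; y4 = true; y8 = true; y11 = true

y1 = U XNOR R = true XNOR false = false
y2 = NOT S = NOT true = false
y4 = y1 XNOR y2 = false XNOR false = true
y5 = NOT P = NOT true = false
y8 = y1 XNOR y5 = false XNOR false = true
y11 = y2 XOR y4 = false XOR true = true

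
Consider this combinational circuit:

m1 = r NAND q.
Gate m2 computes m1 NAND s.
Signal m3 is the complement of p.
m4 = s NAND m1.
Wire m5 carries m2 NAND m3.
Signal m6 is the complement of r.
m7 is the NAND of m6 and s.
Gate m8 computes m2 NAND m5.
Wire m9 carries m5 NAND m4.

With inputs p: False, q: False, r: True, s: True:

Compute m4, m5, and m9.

m4 = False; m5 = True; m9 = True

m1 = r NAND q = True NAND False = True
m2 = m1 NAND s = True NAND True = False
m3 = NOT p = NOT False = True
m4 = s NAND m1 = True NAND True = False
m5 = m2 NAND m3 = False NAND True = True
m9 = m5 NAND m4 = True NAND False = True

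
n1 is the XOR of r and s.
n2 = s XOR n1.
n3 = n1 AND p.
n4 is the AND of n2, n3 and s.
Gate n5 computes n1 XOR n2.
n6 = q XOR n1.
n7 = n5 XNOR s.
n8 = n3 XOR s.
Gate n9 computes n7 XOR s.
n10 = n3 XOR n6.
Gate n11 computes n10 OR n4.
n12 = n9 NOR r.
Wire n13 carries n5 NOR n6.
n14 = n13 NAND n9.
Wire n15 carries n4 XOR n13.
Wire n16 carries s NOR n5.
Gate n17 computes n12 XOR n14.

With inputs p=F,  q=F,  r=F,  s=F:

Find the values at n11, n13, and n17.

n11 = F, n13 = T, n17 = F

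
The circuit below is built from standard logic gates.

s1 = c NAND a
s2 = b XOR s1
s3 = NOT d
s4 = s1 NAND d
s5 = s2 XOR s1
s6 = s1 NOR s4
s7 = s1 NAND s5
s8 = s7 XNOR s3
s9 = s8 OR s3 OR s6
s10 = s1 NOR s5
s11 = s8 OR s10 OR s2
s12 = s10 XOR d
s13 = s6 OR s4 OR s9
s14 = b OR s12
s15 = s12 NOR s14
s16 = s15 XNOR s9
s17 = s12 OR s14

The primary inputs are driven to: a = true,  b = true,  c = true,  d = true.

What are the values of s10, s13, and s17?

s10 = false, s13 = true, s17 = true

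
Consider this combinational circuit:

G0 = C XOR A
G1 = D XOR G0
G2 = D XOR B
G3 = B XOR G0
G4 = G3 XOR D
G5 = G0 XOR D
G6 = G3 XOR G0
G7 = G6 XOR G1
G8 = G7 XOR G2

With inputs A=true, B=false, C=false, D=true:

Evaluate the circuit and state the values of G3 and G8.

G3 = true, G8 = true

G0 = C XOR A = false XOR true = true
G1 = D XOR G0 = true XOR true = false
G2 = D XOR B = true XOR false = true
G3 = B XOR G0 = false XOR true = true
G6 = G3 XOR G0 = true XOR true = false
G7 = G6 XOR G1 = false XOR false = false
G8 = G7 XOR G2 = false XOR true = true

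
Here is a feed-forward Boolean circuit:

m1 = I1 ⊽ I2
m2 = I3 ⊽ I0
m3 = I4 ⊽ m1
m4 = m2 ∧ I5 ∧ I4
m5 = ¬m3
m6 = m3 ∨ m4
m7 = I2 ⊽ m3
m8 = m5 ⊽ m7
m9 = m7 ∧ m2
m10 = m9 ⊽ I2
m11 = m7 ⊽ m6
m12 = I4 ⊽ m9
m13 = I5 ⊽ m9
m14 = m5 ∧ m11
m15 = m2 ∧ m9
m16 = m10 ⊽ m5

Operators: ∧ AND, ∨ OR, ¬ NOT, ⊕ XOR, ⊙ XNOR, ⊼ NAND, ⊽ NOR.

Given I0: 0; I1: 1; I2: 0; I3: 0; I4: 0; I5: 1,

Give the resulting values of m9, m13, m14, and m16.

m1 = I1 NOR I2 = 1 NOR 0 = 0
m2 = I3 NOR I0 = 0 NOR 0 = 1
m3 = I4 NOR m1 = 0 NOR 0 = 1
m4 = m2 AND I5 AND I4 = 1 AND 1 AND 0 = 0
m5 = NOT m3 = NOT 1 = 0
m6 = m3 OR m4 = 1 OR 0 = 1
m7 = I2 NOR m3 = 0 NOR 1 = 0
m9 = m7 AND m2 = 0 AND 1 = 0
m10 = m9 NOR I2 = 0 NOR 0 = 1
m11 = m7 NOR m6 = 0 NOR 1 = 0
m13 = I5 NOR m9 = 1 NOR 0 = 0
m14 = m5 AND m11 = 0 AND 0 = 0
m16 = m10 NOR m5 = 1 NOR 0 = 0

m9 = 0  m13 = 0  m14 = 0  m16 = 0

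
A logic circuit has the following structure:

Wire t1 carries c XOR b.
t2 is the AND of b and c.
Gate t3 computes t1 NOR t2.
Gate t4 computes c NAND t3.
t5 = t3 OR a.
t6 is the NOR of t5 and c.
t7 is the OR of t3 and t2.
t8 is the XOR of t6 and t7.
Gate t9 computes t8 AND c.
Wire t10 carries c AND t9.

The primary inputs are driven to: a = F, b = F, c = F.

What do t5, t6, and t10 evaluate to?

t1 = c XOR b = F XOR F = F
t2 = b AND c = F AND F = F
t3 = t1 NOR t2 = F NOR F = T
t5 = t3 OR a = T OR F = T
t6 = t5 NOR c = T NOR F = F
t7 = t3 OR t2 = T OR F = T
t8 = t6 XOR t7 = F XOR T = T
t9 = t8 AND c = T AND F = F
t10 = c AND t9 = F AND F = F

t5 = T; t6 = F; t10 = F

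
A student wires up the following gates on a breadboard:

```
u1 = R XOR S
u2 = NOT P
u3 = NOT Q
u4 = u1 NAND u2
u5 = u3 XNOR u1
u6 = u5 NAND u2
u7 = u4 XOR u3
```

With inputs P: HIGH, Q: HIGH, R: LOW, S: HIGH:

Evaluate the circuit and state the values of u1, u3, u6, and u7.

u1 = R XOR S = LOW XOR HIGH = HIGH
u2 = NOT P = NOT HIGH = LOW
u3 = NOT Q = NOT HIGH = LOW
u4 = u1 NAND u2 = HIGH NAND LOW = HIGH
u5 = u3 XNOR u1 = LOW XNOR HIGH = LOW
u6 = u5 NAND u2 = LOW NAND LOW = HIGH
u7 = u4 XOR u3 = HIGH XOR LOW = HIGH

u1 = HIGH, u3 = LOW, u6 = HIGH, u7 = HIGH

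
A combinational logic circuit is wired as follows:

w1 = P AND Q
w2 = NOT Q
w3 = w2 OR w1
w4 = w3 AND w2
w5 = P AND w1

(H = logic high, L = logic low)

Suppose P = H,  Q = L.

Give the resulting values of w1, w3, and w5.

w1 = L, w3 = H, w5 = L

w1 = P AND Q = H AND L = L
w2 = NOT Q = NOT L = H
w3 = w2 OR w1 = H OR L = H
w5 = P AND w1 = H AND L = L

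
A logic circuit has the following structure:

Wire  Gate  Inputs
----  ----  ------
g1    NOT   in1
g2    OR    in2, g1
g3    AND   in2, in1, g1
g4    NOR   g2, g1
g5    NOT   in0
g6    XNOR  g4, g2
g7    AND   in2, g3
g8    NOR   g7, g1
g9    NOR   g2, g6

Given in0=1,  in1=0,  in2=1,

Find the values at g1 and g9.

g1 = NOT in1 = NOT 0 = 1
g2 = in2 OR g1 = 1 OR 1 = 1
g4 = g2 NOR g1 = 1 NOR 1 = 0
g6 = g4 XNOR g2 = 0 XNOR 1 = 0
g9 = g2 NOR g6 = 1 NOR 0 = 0

g1 = 1, g9 = 0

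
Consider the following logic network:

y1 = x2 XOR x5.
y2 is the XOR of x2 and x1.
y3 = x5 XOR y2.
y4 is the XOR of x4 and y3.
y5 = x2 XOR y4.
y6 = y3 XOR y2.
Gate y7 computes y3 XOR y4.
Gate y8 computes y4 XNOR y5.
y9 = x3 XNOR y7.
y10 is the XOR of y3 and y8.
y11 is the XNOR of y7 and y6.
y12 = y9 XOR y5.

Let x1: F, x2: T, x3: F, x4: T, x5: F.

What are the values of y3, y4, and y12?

y3 = T  y4 = F  y12 = T

y2 = x2 XOR x1 = T XOR F = T
y3 = x5 XOR y2 = F XOR T = T
y4 = x4 XOR y3 = T XOR T = F
y5 = x2 XOR y4 = T XOR F = T
y7 = y3 XOR y4 = T XOR F = T
y9 = x3 XNOR y7 = F XNOR T = F
y12 = y9 XOR y5 = F XOR T = T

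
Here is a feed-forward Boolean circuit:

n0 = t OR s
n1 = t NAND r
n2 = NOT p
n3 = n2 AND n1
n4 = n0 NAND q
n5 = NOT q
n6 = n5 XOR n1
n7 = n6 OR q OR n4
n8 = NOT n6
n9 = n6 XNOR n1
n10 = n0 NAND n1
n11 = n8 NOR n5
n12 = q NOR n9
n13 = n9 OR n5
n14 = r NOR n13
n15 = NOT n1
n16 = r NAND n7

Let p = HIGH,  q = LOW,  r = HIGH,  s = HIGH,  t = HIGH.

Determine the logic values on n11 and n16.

n0 = t OR s = HIGH OR HIGH = HIGH
n1 = t NAND r = HIGH NAND HIGH = LOW
n4 = n0 NAND q = HIGH NAND LOW = HIGH
n5 = NOT q = NOT LOW = HIGH
n6 = n5 XOR n1 = HIGH XOR LOW = HIGH
n7 = n6 OR q OR n4 = HIGH OR LOW OR HIGH = HIGH
n8 = NOT n6 = NOT HIGH = LOW
n11 = n8 NOR n5 = LOW NOR HIGH = LOW
n16 = r NAND n7 = HIGH NAND HIGH = LOW

n11 = LOW, n16 = LOW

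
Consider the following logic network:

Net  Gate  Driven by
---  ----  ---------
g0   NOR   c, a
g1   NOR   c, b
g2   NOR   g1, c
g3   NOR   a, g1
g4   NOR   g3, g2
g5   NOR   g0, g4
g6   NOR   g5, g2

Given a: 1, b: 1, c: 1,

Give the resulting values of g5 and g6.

g5 = 0, g6 = 1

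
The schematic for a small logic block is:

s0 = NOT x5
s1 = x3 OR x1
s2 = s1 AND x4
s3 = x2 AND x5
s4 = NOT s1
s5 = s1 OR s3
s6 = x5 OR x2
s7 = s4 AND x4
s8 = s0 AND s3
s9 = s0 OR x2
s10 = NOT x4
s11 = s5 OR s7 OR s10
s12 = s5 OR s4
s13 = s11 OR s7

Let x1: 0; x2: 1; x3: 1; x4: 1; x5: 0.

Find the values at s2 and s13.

s1 = x3 OR x1 = 1 OR 0 = 1
s2 = s1 AND x4 = 1 AND 1 = 1
s3 = x2 AND x5 = 1 AND 0 = 0
s4 = NOT s1 = NOT 1 = 0
s5 = s1 OR s3 = 1 OR 0 = 1
s7 = s4 AND x4 = 0 AND 1 = 0
s10 = NOT x4 = NOT 1 = 0
s11 = s5 OR s7 OR s10 = 1 OR 0 OR 0 = 1
s13 = s11 OR s7 = 1 OR 0 = 1

s2 = 1  s13 = 1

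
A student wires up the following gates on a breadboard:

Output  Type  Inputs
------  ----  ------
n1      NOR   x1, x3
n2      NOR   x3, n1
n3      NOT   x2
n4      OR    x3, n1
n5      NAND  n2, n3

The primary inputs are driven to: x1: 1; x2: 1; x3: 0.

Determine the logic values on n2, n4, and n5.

n2 = 1, n4 = 0, n5 = 1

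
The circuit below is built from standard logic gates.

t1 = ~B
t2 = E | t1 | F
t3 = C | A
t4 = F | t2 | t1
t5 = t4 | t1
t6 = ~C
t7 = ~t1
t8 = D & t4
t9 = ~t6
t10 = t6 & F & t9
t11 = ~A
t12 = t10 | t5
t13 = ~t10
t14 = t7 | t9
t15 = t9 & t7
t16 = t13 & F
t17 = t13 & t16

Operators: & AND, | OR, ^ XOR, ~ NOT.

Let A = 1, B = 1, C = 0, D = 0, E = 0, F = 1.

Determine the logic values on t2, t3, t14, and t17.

t2 = 1, t3 = 1, t14 = 1, t17 = 1

t1 = NOT B = NOT 1 = 0
t2 = E OR t1 OR F = 0 OR 0 OR 1 = 1
t3 = C OR A = 0 OR 1 = 1
t6 = NOT C = NOT 0 = 1
t7 = NOT t1 = NOT 0 = 1
t9 = NOT t6 = NOT 1 = 0
t10 = t6 AND F AND t9 = 1 AND 1 AND 0 = 0
t13 = NOT t10 = NOT 0 = 1
t14 = t7 OR t9 = 1 OR 0 = 1
t16 = t13 AND F = 1 AND 1 = 1
t17 = t13 AND t16 = 1 AND 1 = 1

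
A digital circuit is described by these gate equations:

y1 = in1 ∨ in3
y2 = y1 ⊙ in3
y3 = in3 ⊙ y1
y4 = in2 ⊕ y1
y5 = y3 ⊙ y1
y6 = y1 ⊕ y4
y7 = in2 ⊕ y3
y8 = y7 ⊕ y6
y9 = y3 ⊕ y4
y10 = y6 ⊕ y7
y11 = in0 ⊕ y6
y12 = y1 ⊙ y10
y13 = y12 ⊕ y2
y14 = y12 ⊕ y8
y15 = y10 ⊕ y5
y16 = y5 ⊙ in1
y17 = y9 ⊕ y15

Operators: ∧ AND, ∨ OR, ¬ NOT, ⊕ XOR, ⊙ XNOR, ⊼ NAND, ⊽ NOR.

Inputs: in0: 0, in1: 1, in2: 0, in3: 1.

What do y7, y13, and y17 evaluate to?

y7 = 1; y13 = 0; y17 = 0

y1 = in1 OR in3 = 1 OR 1 = 1
y2 = y1 XNOR in3 = 1 XNOR 1 = 1
y3 = in3 XNOR y1 = 1 XNOR 1 = 1
y4 = in2 XOR y1 = 0 XOR 1 = 1
y5 = y3 XNOR y1 = 1 XNOR 1 = 1
y6 = y1 XOR y4 = 1 XOR 1 = 0
y7 = in2 XOR y3 = 0 XOR 1 = 1
y9 = y3 XOR y4 = 1 XOR 1 = 0
y10 = y6 XOR y7 = 0 XOR 1 = 1
y12 = y1 XNOR y10 = 1 XNOR 1 = 1
y13 = y12 XOR y2 = 1 XOR 1 = 0
y15 = y10 XOR y5 = 1 XOR 1 = 0
y17 = y9 XOR y15 = 0 XOR 0 = 0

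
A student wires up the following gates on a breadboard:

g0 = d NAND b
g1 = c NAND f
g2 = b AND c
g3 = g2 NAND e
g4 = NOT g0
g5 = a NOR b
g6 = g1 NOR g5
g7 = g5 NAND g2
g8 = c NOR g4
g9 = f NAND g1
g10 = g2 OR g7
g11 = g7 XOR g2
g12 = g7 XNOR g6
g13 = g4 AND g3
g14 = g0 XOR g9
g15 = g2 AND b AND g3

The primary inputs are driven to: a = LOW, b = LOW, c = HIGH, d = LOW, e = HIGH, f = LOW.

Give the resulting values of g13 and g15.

g13 = LOW  g15 = LOW

g0 = d NAND b = LOW NAND LOW = HIGH
g2 = b AND c = LOW AND HIGH = LOW
g3 = g2 NAND e = LOW NAND HIGH = HIGH
g4 = NOT g0 = NOT HIGH = LOW
g13 = g4 AND g3 = LOW AND HIGH = LOW
g15 = g2 AND b AND g3 = LOW AND LOW AND HIGH = LOW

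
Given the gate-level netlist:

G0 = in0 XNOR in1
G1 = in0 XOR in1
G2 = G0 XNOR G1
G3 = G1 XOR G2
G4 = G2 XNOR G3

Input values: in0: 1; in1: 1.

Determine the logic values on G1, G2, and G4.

G0 = in0 XNOR in1 = 1 XNOR 1 = 1
G1 = in0 XOR in1 = 1 XOR 1 = 0
G2 = G0 XNOR G1 = 1 XNOR 0 = 0
G3 = G1 XOR G2 = 0 XOR 0 = 0
G4 = G2 XNOR G3 = 0 XNOR 0 = 1

G1 = 0; G2 = 0; G4 = 1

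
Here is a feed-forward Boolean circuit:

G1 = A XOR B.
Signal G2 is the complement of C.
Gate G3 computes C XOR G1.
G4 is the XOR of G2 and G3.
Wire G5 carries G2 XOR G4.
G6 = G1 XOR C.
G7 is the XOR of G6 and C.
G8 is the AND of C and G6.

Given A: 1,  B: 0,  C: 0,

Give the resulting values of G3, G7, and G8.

G3 = 1; G7 = 1; G8 = 0

G1 = A XOR B = 1 XOR 0 = 1
G3 = C XOR G1 = 0 XOR 1 = 1
G6 = G1 XOR C = 1 XOR 0 = 1
G7 = G6 XOR C = 1 XOR 0 = 1
G8 = C AND G6 = 0 AND 1 = 0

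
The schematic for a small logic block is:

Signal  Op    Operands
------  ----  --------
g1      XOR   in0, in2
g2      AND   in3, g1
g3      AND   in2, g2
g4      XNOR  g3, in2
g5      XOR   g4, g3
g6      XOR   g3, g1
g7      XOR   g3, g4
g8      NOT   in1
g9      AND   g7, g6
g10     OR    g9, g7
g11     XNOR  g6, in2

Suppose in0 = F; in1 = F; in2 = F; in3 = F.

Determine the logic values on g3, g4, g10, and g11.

g3 = F; g4 = T; g10 = T; g11 = T

g1 = in0 XOR in2 = F XOR F = F
g2 = in3 AND g1 = F AND F = F
g3 = in2 AND g2 = F AND F = F
g4 = g3 XNOR in2 = F XNOR F = T
g6 = g3 XOR g1 = F XOR F = F
g7 = g3 XOR g4 = F XOR T = T
g9 = g7 AND g6 = T AND F = F
g10 = g9 OR g7 = F OR T = T
g11 = g6 XNOR in2 = F XNOR F = T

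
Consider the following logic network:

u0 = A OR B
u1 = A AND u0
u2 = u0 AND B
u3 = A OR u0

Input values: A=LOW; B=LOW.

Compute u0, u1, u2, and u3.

u0 = A OR B = LOW OR LOW = LOW
u1 = A AND u0 = LOW AND LOW = LOW
u2 = u0 AND B = LOW AND LOW = LOW
u3 = A OR u0 = LOW OR LOW = LOW

u0 = LOW, u1 = LOW, u2 = LOW, u3 = LOW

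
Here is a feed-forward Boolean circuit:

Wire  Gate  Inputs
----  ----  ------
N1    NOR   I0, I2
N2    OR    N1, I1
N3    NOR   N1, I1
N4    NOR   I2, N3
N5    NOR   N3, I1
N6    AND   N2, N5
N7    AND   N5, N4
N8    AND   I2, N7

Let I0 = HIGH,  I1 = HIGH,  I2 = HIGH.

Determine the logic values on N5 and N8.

N5 = LOW, N8 = LOW

N1 = I0 NOR I2 = HIGH NOR HIGH = LOW
N3 = N1 NOR I1 = LOW NOR HIGH = LOW
N4 = I2 NOR N3 = HIGH NOR LOW = LOW
N5 = N3 NOR I1 = LOW NOR HIGH = LOW
N7 = N5 AND N4 = LOW AND LOW = LOW
N8 = I2 AND N7 = HIGH AND LOW = LOW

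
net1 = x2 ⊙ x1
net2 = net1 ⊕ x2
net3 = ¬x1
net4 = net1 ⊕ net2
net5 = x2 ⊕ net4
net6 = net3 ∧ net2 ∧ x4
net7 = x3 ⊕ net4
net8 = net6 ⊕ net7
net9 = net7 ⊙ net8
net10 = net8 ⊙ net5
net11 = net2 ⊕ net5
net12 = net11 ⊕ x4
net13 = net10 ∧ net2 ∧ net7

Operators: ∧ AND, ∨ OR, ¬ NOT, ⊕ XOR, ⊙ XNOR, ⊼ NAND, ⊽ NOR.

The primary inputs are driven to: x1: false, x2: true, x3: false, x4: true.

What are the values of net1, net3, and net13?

net1 = x2 XNOR x1 = true XNOR false = false
net2 = net1 XOR x2 = false XOR true = true
net3 = NOT x1 = NOT false = true
net4 = net1 XOR net2 = false XOR true = true
net5 = x2 XOR net4 = true XOR true = false
net6 = net3 AND net2 AND x4 = true AND true AND true = true
net7 = x3 XOR net4 = false XOR true = true
net8 = net6 XOR net7 = true XOR true = false
net10 = net8 XNOR net5 = false XNOR false = true
net13 = net10 AND net2 AND net7 = true AND true AND true = true

net1 = false, net3 = true, net13 = true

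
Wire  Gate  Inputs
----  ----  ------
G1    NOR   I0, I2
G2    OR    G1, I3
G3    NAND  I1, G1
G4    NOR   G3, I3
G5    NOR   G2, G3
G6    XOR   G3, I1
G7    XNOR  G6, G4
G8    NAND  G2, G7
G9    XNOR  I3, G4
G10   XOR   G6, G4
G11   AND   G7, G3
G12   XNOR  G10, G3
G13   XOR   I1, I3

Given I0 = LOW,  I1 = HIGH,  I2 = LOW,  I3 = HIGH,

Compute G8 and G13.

G8 = HIGH  G13 = LOW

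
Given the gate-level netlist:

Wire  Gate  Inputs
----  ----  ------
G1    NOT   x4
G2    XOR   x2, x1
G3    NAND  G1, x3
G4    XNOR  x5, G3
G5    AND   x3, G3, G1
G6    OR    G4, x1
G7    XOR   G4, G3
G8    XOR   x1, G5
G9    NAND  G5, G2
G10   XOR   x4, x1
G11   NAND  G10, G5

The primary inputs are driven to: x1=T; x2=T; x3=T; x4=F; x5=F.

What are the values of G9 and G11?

G9 = T; G11 = T

G1 = NOT x4 = NOT F = T
G2 = x2 XOR x1 = T XOR T = F
G3 = G1 NAND x3 = T NAND T = F
G5 = x3 AND G3 AND G1 = T AND F AND T = F
G9 = G5 NAND G2 = F NAND F = T
G10 = x4 XOR x1 = F XOR T = T
G11 = G10 NAND G5 = T NAND F = T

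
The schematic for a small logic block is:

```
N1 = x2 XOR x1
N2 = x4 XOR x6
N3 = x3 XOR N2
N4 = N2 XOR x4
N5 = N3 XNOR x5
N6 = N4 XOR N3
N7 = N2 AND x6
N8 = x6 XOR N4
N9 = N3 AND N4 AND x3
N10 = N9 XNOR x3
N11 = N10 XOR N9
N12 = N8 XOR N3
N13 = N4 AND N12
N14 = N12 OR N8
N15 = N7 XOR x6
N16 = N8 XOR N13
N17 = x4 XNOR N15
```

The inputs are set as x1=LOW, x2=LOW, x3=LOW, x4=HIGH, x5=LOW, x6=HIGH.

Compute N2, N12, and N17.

N2 = x4 XOR x6 = HIGH XOR HIGH = LOW
N3 = x3 XOR N2 = LOW XOR LOW = LOW
N4 = N2 XOR x4 = LOW XOR HIGH = HIGH
N7 = N2 AND x6 = LOW AND HIGH = LOW
N8 = x6 XOR N4 = HIGH XOR HIGH = LOW
N12 = N8 XOR N3 = LOW XOR LOW = LOW
N15 = N7 XOR x6 = LOW XOR HIGH = HIGH
N17 = x4 XNOR N15 = HIGH XNOR HIGH = HIGH

N2 = LOW; N12 = LOW; N17 = HIGH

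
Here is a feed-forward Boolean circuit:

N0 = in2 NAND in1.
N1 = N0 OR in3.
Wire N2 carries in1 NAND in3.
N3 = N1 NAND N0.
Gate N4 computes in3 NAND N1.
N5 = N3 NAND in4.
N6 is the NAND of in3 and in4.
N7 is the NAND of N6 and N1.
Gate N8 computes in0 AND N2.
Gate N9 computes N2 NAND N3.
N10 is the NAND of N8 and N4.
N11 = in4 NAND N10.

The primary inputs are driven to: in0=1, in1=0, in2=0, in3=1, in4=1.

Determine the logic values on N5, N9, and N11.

N5 = 1; N9 = 1; N11 = 0

N0 = in2 NAND in1 = 0 NAND 0 = 1
N1 = N0 OR in3 = 1 OR 1 = 1
N2 = in1 NAND in3 = 0 NAND 1 = 1
N3 = N1 NAND N0 = 1 NAND 1 = 0
N4 = in3 NAND N1 = 1 NAND 1 = 0
N5 = N3 NAND in4 = 0 NAND 1 = 1
N8 = in0 AND N2 = 1 AND 1 = 1
N9 = N2 NAND N3 = 1 NAND 0 = 1
N10 = N8 NAND N4 = 1 NAND 0 = 1
N11 = in4 NAND N10 = 1 NAND 1 = 0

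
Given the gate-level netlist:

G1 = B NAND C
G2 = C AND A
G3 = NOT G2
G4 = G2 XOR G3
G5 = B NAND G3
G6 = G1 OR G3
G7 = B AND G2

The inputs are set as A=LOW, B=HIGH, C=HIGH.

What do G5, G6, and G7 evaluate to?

G1 = B NAND C = HIGH NAND HIGH = LOW
G2 = C AND A = HIGH AND LOW = LOW
G3 = NOT G2 = NOT LOW = HIGH
G5 = B NAND G3 = HIGH NAND HIGH = LOW
G6 = G1 OR G3 = LOW OR HIGH = HIGH
G7 = B AND G2 = HIGH AND LOW = LOW

G5 = LOW, G6 = HIGH, G7 = LOW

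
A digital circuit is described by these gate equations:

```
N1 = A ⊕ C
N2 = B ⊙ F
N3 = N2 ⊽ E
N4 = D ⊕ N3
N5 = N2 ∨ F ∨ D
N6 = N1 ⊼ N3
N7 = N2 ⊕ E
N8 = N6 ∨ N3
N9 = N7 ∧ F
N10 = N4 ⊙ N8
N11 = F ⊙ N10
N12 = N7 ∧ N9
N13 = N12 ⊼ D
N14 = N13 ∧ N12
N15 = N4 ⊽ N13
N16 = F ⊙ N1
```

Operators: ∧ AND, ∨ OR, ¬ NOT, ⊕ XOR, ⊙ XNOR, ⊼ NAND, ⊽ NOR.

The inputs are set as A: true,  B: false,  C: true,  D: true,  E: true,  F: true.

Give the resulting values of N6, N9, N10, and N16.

N1 = A XOR C = true XOR true = false
N2 = B XNOR F = false XNOR true = false
N3 = N2 NOR E = false NOR true = false
N4 = D XOR N3 = true XOR false = true
N6 = N1 NAND N3 = false NAND false = true
N7 = N2 XOR E = false XOR true = true
N8 = N6 OR N3 = true OR false = true
N9 = N7 AND F = true AND true = true
N10 = N4 XNOR N8 = true XNOR true = true
N16 = F XNOR N1 = true XNOR false = false

N6 = true, N9 = true, N10 = true, N16 = false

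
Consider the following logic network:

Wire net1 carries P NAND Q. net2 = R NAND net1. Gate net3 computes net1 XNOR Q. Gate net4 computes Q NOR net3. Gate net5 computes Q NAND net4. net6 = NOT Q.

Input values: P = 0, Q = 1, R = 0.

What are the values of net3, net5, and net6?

net3 = 1, net5 = 1, net6 = 0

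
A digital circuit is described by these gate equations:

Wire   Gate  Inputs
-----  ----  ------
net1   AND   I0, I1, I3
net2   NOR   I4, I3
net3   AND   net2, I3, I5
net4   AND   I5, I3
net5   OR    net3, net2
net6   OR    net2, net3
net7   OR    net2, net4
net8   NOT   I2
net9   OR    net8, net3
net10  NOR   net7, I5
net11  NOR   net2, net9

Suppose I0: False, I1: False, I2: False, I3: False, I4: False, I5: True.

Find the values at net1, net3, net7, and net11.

net1 = I0 AND I1 AND I3 = False AND False AND False = False
net2 = I4 NOR I3 = False NOR False = True
net3 = net2 AND I3 AND I5 = True AND False AND True = False
net4 = I5 AND I3 = True AND False = False
net7 = net2 OR net4 = True OR False = True
net8 = NOT I2 = NOT False = True
net9 = net8 OR net3 = True OR False = True
net11 = net2 NOR net9 = True NOR True = False

net1 = False, net3 = False, net7 = True, net11 = False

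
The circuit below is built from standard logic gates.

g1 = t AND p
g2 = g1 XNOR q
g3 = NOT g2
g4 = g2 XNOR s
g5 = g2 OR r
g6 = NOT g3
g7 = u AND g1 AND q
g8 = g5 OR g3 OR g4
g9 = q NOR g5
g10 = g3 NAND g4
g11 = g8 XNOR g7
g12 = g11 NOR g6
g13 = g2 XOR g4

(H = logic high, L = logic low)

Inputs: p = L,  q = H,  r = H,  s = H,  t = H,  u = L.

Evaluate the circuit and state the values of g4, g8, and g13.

g4 = L, g8 = H, g13 = L

g1 = t AND p = H AND L = L
g2 = g1 XNOR q = L XNOR H = L
g3 = NOT g2 = NOT L = H
g4 = g2 XNOR s = L XNOR H = L
g5 = g2 OR r = L OR H = H
g8 = g5 OR g3 OR g4 = H OR H OR L = H
g13 = g2 XOR g4 = L XOR L = L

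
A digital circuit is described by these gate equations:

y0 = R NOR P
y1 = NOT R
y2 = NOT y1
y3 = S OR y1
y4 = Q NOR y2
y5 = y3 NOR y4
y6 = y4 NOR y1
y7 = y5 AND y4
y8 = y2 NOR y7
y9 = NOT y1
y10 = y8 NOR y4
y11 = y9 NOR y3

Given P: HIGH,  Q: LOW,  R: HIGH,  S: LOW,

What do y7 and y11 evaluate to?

y1 = NOT R = NOT HIGH = LOW
y2 = NOT y1 = NOT LOW = HIGH
y3 = S OR y1 = LOW OR LOW = LOW
y4 = Q NOR y2 = LOW NOR HIGH = LOW
y5 = y3 NOR y4 = LOW NOR LOW = HIGH
y7 = y5 AND y4 = HIGH AND LOW = LOW
y9 = NOT y1 = NOT LOW = HIGH
y11 = y9 NOR y3 = HIGH NOR LOW = LOW

y7 = LOW, y11 = LOW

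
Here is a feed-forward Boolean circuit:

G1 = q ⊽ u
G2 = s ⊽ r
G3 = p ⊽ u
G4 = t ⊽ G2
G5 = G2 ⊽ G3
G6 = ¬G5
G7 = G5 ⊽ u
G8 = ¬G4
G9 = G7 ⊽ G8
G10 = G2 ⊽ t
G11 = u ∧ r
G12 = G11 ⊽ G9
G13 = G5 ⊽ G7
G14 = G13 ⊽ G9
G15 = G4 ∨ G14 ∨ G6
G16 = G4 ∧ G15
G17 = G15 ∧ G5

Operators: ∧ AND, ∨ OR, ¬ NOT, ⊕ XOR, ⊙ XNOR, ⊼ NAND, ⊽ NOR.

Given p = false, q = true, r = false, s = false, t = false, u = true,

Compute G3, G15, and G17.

G3 = false; G15 = true; G17 = false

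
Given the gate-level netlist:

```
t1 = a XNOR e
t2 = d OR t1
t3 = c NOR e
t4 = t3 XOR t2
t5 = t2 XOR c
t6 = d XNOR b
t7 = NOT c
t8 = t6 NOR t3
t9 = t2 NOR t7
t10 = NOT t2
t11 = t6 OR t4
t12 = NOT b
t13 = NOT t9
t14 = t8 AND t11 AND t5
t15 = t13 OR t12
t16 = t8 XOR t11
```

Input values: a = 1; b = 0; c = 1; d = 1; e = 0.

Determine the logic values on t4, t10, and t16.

t4 = 1, t10 = 0, t16 = 0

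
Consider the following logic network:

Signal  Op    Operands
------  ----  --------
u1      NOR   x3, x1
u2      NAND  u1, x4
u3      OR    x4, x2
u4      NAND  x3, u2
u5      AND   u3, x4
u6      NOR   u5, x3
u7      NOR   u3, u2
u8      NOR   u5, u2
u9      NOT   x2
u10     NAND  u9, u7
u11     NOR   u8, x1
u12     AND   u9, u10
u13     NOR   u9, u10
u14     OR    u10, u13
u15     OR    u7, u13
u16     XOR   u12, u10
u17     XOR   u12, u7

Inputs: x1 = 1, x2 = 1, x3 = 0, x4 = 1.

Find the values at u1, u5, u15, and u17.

u1 = x3 NOR x1 = 0 NOR 1 = 0
u2 = u1 NAND x4 = 0 NAND 1 = 1
u3 = x4 OR x2 = 1 OR 1 = 1
u5 = u3 AND x4 = 1 AND 1 = 1
u7 = u3 NOR u2 = 1 NOR 1 = 0
u9 = NOT x2 = NOT 1 = 0
u10 = u9 NAND u7 = 0 NAND 0 = 1
u12 = u9 AND u10 = 0 AND 1 = 0
u13 = u9 NOR u10 = 0 NOR 1 = 0
u15 = u7 OR u13 = 0 OR 0 = 0
u17 = u12 XOR u7 = 0 XOR 0 = 0

u1 = 0  u5 = 1  u15 = 0  u17 = 0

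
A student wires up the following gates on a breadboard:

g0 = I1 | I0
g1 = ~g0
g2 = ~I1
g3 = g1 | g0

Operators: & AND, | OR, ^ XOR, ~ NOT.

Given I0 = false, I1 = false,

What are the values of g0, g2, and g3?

g0 = I1 OR I0 = false OR false = false
g1 = NOT g0 = NOT false = true
g2 = NOT I1 = NOT false = true
g3 = g1 OR g0 = true OR false = true

g0 = false, g2 = true, g3 = true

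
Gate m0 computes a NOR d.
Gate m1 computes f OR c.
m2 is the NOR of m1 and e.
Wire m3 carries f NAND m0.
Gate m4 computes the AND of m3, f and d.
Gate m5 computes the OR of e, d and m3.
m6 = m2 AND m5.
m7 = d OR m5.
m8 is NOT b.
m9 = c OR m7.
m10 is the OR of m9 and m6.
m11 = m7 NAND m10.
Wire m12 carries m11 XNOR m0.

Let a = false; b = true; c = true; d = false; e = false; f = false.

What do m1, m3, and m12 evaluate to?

m0 = a NOR d = false NOR false = true
m1 = f OR c = false OR true = true
m2 = m1 NOR e = true NOR false = false
m3 = f NAND m0 = false NAND true = true
m5 = e OR d OR m3 = false OR false OR true = true
m6 = m2 AND m5 = false AND true = false
m7 = d OR m5 = false OR true = true
m9 = c OR m7 = true OR true = true
m10 = m9 OR m6 = true OR false = true
m11 = m7 NAND m10 = true NAND true = false
m12 = m11 XNOR m0 = false XNOR true = false

m1 = true; m3 = true; m12 = false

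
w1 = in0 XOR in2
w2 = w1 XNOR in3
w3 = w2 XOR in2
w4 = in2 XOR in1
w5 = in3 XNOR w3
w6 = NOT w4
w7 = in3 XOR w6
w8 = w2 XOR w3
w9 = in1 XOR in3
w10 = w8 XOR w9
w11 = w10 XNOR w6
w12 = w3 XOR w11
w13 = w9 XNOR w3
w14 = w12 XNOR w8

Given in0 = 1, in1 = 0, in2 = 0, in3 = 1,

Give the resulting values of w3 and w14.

w1 = in0 XOR in2 = 1 XOR 0 = 1
w2 = w1 XNOR in3 = 1 XNOR 1 = 1
w3 = w2 XOR in2 = 1 XOR 0 = 1
w4 = in2 XOR in1 = 0 XOR 0 = 0
w6 = NOT w4 = NOT 0 = 1
w8 = w2 XOR w3 = 1 XOR 1 = 0
w9 = in1 XOR in3 = 0 XOR 1 = 1
w10 = w8 XOR w9 = 0 XOR 1 = 1
w11 = w10 XNOR w6 = 1 XNOR 1 = 1
w12 = w3 XOR w11 = 1 XOR 1 = 0
w14 = w12 XNOR w8 = 0 XNOR 0 = 1

w3 = 1  w14 = 1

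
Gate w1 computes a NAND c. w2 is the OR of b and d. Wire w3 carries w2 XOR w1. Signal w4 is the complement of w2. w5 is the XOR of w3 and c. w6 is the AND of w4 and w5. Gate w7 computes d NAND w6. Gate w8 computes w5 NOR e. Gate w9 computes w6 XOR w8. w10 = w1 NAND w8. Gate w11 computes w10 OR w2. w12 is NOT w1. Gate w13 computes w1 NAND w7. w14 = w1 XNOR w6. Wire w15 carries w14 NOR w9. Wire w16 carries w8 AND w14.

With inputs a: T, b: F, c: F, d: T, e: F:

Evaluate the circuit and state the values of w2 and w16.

w1 = a NAND c = T NAND F = T
w2 = b OR d = F OR T = T
w3 = w2 XOR w1 = T XOR T = F
w4 = NOT w2 = NOT T = F
w5 = w3 XOR c = F XOR F = F
w6 = w4 AND w5 = F AND F = F
w8 = w5 NOR e = F NOR F = T
w14 = w1 XNOR w6 = T XNOR F = F
w16 = w8 AND w14 = T AND F = F

w2 = T  w16 = F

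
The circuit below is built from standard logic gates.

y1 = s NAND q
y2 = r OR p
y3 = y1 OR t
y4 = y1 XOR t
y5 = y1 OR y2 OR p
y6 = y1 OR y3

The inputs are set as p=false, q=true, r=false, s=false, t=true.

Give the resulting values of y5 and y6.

y1 = s NAND q = false NAND true = true
y2 = r OR p = false OR false = false
y3 = y1 OR t = true OR true = true
y5 = y1 OR y2 OR p = true OR false OR false = true
y6 = y1 OR y3 = true OR true = true

y5 = true, y6 = true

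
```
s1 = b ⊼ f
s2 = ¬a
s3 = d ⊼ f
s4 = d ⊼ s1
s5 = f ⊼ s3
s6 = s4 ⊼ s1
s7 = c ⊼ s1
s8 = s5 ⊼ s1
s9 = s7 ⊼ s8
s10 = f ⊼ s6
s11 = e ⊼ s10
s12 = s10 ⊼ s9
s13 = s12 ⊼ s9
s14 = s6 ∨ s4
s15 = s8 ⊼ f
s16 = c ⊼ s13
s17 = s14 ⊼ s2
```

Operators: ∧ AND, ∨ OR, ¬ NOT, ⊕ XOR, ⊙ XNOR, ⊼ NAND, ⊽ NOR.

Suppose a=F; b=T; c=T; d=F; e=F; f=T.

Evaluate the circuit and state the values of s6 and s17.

s1 = b NAND f = T NAND T = F
s2 = NOT a = NOT F = T
s4 = d NAND s1 = F NAND F = T
s6 = s4 NAND s1 = T NAND F = T
s14 = s6 OR s4 = T OR T = T
s17 = s14 NAND s2 = T NAND T = F

s6 = T, s17 = F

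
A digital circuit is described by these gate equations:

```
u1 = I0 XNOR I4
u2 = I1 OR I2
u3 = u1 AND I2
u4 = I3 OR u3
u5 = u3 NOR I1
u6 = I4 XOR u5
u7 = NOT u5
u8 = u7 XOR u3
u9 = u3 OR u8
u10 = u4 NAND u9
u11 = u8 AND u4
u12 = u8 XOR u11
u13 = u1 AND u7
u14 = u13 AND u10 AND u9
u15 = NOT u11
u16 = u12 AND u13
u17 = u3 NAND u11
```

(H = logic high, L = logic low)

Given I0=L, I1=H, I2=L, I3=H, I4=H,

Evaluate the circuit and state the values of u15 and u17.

u15 = L, u17 = H

u1 = I0 XNOR I4 = L XNOR H = L
u3 = u1 AND I2 = L AND L = L
u4 = I3 OR u3 = H OR L = H
u5 = u3 NOR I1 = L NOR H = L
u7 = NOT u5 = NOT L = H
u8 = u7 XOR u3 = H XOR L = H
u11 = u8 AND u4 = H AND H = H
u15 = NOT u11 = NOT H = L
u17 = u3 NAND u11 = L NAND H = H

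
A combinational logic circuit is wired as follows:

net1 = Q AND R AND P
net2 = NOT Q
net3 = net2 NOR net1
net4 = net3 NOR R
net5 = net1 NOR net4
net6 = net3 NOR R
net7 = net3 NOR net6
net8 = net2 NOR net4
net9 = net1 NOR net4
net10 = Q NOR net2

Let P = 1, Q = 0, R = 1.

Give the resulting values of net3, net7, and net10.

net1 = Q AND R AND P = 0 AND 1 AND 1 = 0
net2 = NOT Q = NOT 0 = 1
net3 = net2 NOR net1 = 1 NOR 0 = 0
net6 = net3 NOR R = 0 NOR 1 = 0
net7 = net3 NOR net6 = 0 NOR 0 = 1
net10 = Q NOR net2 = 0 NOR 1 = 0

net3 = 0, net7 = 1, net10 = 0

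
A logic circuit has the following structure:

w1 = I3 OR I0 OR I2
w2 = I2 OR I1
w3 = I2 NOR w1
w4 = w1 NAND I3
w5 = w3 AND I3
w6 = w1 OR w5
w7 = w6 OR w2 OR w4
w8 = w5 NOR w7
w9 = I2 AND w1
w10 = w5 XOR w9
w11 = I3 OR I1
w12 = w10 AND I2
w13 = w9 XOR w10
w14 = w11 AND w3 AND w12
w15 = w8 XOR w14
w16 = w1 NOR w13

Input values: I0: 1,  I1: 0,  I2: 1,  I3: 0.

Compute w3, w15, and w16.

w3 = 0, w15 = 0, w16 = 0

w1 = I3 OR I0 OR I2 = 0 OR 1 OR 1 = 1
w2 = I2 OR I1 = 1 OR 0 = 1
w3 = I2 NOR w1 = 1 NOR 1 = 0
w4 = w1 NAND I3 = 1 NAND 0 = 1
w5 = w3 AND I3 = 0 AND 0 = 0
w6 = w1 OR w5 = 1 OR 0 = 1
w7 = w6 OR w2 OR w4 = 1 OR 1 OR 1 = 1
w8 = w5 NOR w7 = 0 NOR 1 = 0
w9 = I2 AND w1 = 1 AND 1 = 1
w10 = w5 XOR w9 = 0 XOR 1 = 1
w11 = I3 OR I1 = 0 OR 0 = 0
w12 = w10 AND I2 = 1 AND 1 = 1
w13 = w9 XOR w10 = 1 XOR 1 = 0
w14 = w11 AND w3 AND w12 = 0 AND 0 AND 1 = 0
w15 = w8 XOR w14 = 0 XOR 0 = 0
w16 = w1 NOR w13 = 1 NOR 0 = 0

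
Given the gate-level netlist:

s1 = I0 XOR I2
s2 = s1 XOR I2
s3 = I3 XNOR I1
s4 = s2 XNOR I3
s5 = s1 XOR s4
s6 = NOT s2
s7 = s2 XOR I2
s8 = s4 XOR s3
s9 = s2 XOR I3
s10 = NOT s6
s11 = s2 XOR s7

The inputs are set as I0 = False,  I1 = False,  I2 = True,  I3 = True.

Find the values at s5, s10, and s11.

s5 = True; s10 = False; s11 = True

s1 = I0 XOR I2 = False XOR True = True
s2 = s1 XOR I2 = True XOR True = False
s4 = s2 XNOR I3 = False XNOR True = False
s5 = s1 XOR s4 = True XOR False = True
s6 = NOT s2 = NOT False = True
s7 = s2 XOR I2 = False XOR True = True
s10 = NOT s6 = NOT True = False
s11 = s2 XOR s7 = False XOR True = True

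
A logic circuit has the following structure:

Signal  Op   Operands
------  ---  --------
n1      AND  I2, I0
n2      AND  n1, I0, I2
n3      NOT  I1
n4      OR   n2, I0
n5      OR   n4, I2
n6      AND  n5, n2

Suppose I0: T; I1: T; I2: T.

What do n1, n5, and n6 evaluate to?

n1 = I2 AND I0 = T AND T = T
n2 = n1 AND I0 AND I2 = T AND T AND T = T
n4 = n2 OR I0 = T OR T = T
n5 = n4 OR I2 = T OR T = T
n6 = n5 AND n2 = T AND T = T

n1 = T, n5 = T, n6 = T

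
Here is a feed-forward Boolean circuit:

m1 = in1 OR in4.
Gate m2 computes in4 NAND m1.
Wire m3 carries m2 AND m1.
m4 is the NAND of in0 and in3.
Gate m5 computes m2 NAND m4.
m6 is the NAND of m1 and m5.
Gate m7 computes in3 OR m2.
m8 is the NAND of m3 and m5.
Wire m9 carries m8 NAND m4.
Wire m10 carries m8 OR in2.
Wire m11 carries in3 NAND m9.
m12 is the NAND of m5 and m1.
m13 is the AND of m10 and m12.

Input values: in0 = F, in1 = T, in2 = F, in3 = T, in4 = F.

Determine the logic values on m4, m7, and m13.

m1 = in1 OR in4 = T OR F = T
m2 = in4 NAND m1 = F NAND T = T
m3 = m2 AND m1 = T AND T = T
m4 = in0 NAND in3 = F NAND T = T
m5 = m2 NAND m4 = T NAND T = F
m7 = in3 OR m2 = T OR T = T
m8 = m3 NAND m5 = T NAND F = T
m10 = m8 OR in2 = T OR F = T
m12 = m5 NAND m1 = F NAND T = T
m13 = m10 AND m12 = T AND T = T

m4 = T, m7 = T, m13 = T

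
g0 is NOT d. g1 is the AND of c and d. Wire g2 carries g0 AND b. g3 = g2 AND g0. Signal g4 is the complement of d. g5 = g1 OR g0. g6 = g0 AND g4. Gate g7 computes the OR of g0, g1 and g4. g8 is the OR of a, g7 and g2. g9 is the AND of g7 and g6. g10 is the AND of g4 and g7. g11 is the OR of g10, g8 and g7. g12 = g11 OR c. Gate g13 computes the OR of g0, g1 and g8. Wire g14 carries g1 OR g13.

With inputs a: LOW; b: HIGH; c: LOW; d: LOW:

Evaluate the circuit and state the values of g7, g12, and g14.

g7 = HIGH, g12 = HIGH, g14 = HIGH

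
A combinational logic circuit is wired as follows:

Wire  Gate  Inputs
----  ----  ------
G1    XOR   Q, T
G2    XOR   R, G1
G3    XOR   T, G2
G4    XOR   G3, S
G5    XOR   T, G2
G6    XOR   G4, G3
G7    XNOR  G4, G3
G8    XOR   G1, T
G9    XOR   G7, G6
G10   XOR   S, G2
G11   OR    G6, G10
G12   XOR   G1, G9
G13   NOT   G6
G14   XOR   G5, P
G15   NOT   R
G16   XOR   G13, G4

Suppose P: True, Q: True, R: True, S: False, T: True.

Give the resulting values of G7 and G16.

G7 = True  G16 = True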